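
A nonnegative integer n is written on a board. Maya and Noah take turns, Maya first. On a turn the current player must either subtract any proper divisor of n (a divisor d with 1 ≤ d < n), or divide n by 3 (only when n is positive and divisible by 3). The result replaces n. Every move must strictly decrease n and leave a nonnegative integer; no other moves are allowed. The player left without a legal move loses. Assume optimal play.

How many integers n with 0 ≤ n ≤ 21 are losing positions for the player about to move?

Work bottom-up. With no move the player to move loses. Otherwise the position is W if at least one move leads to an L position for the opponent, and L if every move leads to a W.
n=0: no move → L
n=1: no move → L
n=2: reaches L-position 1 → W
n=3: reaches L-position 1 → W
n=4: only reaches 2(W), 3(W), all W → L
n=5: reaches L-position 4 → W
n=6: reaches L-position 4 → W
n=7: only reaches 6(W), which is W → L
n=8: reaches L-position 4 → W
n=9: only reaches 3(W), 6(W), 8(W), all W → L
n=10: reaches L-position 9 → W
n=11: only reaches 10(W), which is W → L
n=12: reaches L-position 4 → W
n=13: only reaches 12(W), which is W → L
n=14: reaches L-position 7 → W
n=15: only reaches 5(W), 10(W), 12(W), 14(W), all W → L
n=16: reaches L-position 15 → W
n=17: only reaches 16(W), which is W → L
n=18: reaches L-position 9 → W
n=19: only reaches 18(W), which is W → L
n=20: reaches L-position 15 → W
n=21: reaches L-position 7 → W
L entries with 0 ≤ n ≤ 21: n = 0, 1, 4, 7, 9, 11, 13, 15, 17, 19; that makes 10.

10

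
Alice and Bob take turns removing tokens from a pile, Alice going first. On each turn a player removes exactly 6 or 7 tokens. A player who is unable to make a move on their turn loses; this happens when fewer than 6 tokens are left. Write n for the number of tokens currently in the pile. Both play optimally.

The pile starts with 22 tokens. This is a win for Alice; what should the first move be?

Build the W/L table. Terminal = L. A non-terminal position is W if it has a move to some L; otherwise it is L.
n=0: no move → L
n=1: no move → L
n=2: no move → L
n=3: no move → L
n=4: no move → L
n=5: no move → L
n=6: can move to 0, which is L ⇒ W
n=7: can move to 1, which is L ⇒ W
n=8: can move to 2, which is L ⇒ W
n=9: can move to 3, which is L ⇒ W
n=10: can move to 4, which is L ⇒ W
n=11: can move to 5, which is L ⇒ W
n=12: can move to 5, which is L ⇒ W
n=13: moves to 7(W), 6(W); every one is W ⇒ L
n=14: moves to 8(W), 7(W); every one is W ⇒ L
n=15: moves to 9(W), 8(W); every one is W ⇒ L
n=16: moves to 10(W), 9(W); every one is W ⇒ L
n=17: moves to 11(W), 10(W); every one is W ⇒ L
n=18: moves to 12(W), 11(W); every one is W ⇒ L
n=19: can move to 13, which is L ⇒ W
n=20: can move to 14, which is L ⇒ W
n=21: can move to 15, which is L ⇒ W
n=22: can move to 16, which is L ⇒ W
From 22, the L positions reachable in one move are: 16, 15. Any move reaching one of these is winning.

Remove 6, leaving 16.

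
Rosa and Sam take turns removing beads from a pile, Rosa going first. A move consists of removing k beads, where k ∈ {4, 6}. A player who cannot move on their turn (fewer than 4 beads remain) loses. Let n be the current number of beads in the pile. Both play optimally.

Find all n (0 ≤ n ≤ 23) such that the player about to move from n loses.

Work bottom-up. With no move the player to move loses. Otherwise the position is W if at least one move leads to an L position for the opponent, and L if every move leads to a W.
n=0: no move → L
n=1: no move → L
n=2: no move → L
n=3: no move → L
n=4: can move to 0, which is L ⇒ W
n=5: can move to 1, which is L ⇒ W
n=6: can move to 2, which is L ⇒ W
n=7: can move to 3, which is L ⇒ W
n=8: can move to 2, which is L ⇒ W
n=9: can move to 3, which is L ⇒ W
n=10: moves to 6(W), 4(W); every one is W ⇒ L
n=11: moves to 7(W), 5(W); every one is W ⇒ L
n=12: moves to 8(W), 6(W); every one is W ⇒ L
n=13: moves to 9(W), 7(W); every one is W ⇒ L
n=14: can move to 10, which is L ⇒ W
n=15: can move to 11, which is L ⇒ W
n=16: can move to 12, which is L ⇒ W
n=17: can move to 13, which is L ⇒ W
n=18: can move to 12, which is L ⇒ W
n=19: can move to 13, which is L ⇒ W
n=20: moves to 16(W), 14(W); every one is W ⇒ L
n=21: moves to 17(W), 15(W); every one is W ⇒ L
n=22: moves to 18(W), 16(W); every one is W ⇒ L
n=23: moves to 19(W), 17(W); every one is W ⇒ L
The losing starting values of n are exactly the entries labelled L in this table (12 of them).

0, 1, 2, 3, 10, 11, 12, 13, 20, 21, 22, 23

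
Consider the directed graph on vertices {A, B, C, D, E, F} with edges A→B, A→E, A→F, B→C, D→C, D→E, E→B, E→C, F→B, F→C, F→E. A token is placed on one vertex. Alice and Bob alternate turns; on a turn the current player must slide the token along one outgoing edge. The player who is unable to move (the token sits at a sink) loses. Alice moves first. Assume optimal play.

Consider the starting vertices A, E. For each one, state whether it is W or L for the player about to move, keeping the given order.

A: L, E: W

Label each position W (a win for the player to move) or L (a loss). A position with no legal move is L; any other position is W exactly when some move reaches an L, and L when every move reaches a W.
Every edge goes from a vertex to one that appears earlier in the order C, B, E, F, A, D, so processing vertices in that order labels each vertex after all of its successors.
C: no outgoing edge → L
B: reaches L-position C → W
E: reaches L-position C → W
F: reaches L-position C → W
A: only reaches F(W), E(W), B(W), all W → L
D: reaches L-position C → W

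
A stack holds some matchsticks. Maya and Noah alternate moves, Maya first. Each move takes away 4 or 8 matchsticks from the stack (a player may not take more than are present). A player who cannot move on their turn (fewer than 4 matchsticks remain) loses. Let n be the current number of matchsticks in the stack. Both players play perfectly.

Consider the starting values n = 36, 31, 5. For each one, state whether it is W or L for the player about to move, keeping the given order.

36: L, 31: W, 5: W

Build the W/L table. Terminal = L. A non-terminal position is W if it has a move to some L; otherwise it is L.
n=0: no move → L
n=1: no move → L
n=2: no move → L
n=3: no move → L
n=4: reaches L-position 0 → W
n=5: reaches L-position 1 → W
n=6: reaches L-position 2 → W
n=7: reaches L-position 3 → W
n=8: reaches L-position 0 → W
n=9: reaches L-position 1 → W
n=10: reaches L-position 2 → W
n=11: reaches L-position 3 → W
n=12: only reaches 8(W), 4(W), all W → L
n=13: only reaches 9(W), 5(W), all W → L
n=14: only reaches 10(W), 6(W), all W → L
n=15: only reaches 11(W), 7(W), all W → L
n=16: reaches L-position 12 → W
n=17: reaches L-position 13 → W
n=18: reaches L-position 14 → W
n=19: reaches L-position 15 → W
n=20: reaches L-position 12 → W
n=21: reaches L-position 13 → W
n=22: reaches L-position 14 → W
n=23: reaches L-position 15 → W
n=24: only reaches 20(W), 16(W), all W → L
n=25: only reaches 21(W), 17(W), all W → L
n=26: only reaches 22(W), 18(W), all W → L
n=27: only reaches 23(W), 19(W), all W → L
n=28: reaches L-position 24 → W
n=29: reaches L-position 25 → W
n=30: reaches L-position 26 → W
n=31: reaches L-position 27 → W
n=32: reaches L-position 24 → W
n=33: reaches L-position 25 → W
n=34: reaches L-position 26 → W
n=35: reaches L-position 27 → W
n=36: only reaches 32(W), 28(W), all W → L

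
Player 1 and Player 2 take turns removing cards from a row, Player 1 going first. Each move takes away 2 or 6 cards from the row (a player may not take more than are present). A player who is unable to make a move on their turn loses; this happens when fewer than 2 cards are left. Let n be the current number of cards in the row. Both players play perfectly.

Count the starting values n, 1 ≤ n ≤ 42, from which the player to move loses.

Work bottom-up. With no move the player to move loses. Otherwise the position is W if at least one move leads to an L position for the opponent, and L if every move leads to a W.
n=0: no move → L
n=1: no move → L
n=2: can move to 0, which is L ⇒ W
n=3: can move to 1, which is L ⇒ W
n=4: the only move is to 2(W), a W ⇒ L
n=5: the only move is to 3(W), a W ⇒ L
n=6: can move to 4, which is L ⇒ W
n=7: can move to 5, which is L ⇒ W
n=8: moves to 6(W), 2(W); every one is W ⇒ L
n=9: moves to 7(W), 3(W); every one is W ⇒ L
n=10: can move to 8, which is L ⇒ W
n=11: can move to 9, which is L ⇒ W
n=12: moves to 10(W), 6(W); every one is W ⇒ L
n=13: moves to 11(W), 7(W); every one is W ⇒ L
n=14: can move to 12, which is L ⇒ W
n=15: can move to 13, which is L ⇒ W
n=16: moves to 14(W), 10(W); every one is W ⇒ L
n=17: moves to 15(W), 11(W); every one is W ⇒ L
n=18: can move to 16, which is L ⇒ W
n=19: can move to 17, which is L ⇒ W
n=20: moves to 18(W), 14(W); every one is W ⇒ L
n=21: moves to 19(W), 15(W); every one is W ⇒ L
n=22: can move to 20, which is L ⇒ W
n=23: can move to 21, which is L ⇒ W
n=24: moves to 22(W), 18(W); every one is W ⇒ L
n=25: moves to 23(W), 19(W); every one is W ⇒ L
n=26: can move to 24, which is L ⇒ W
n=27: can move to 25, which is L ⇒ W
n=28: moves to 26(W), 22(W); every one is W ⇒ L
n=29: moves to 27(W), 23(W); every one is W ⇒ L
n=30: can move to 28, which is L ⇒ W
n=31: can move to 29, which is L ⇒ W
n=32: moves to 30(W), 26(W); every one is W ⇒ L
n=33: moves to 31(W), 27(W); every one is W ⇒ L
n=34: can move to 32, which is L ⇒ W
n=35: can move to 33, which is L ⇒ W
n=36: moves to 34(W), 30(W); every one is W ⇒ L
n=37: moves to 35(W), 31(W); every one is W ⇒ L
n=38: can move to 36, which is L ⇒ W
n=39: can move to 37, which is L ⇒ W
n=40: moves to 38(W), 34(W); every one is W ⇒ L
n=41: moves to 39(W), 35(W); every one is W ⇒ L
n=42: can move to 40, which is L ⇒ W
L entries with 1 ≤ n ≤ 42 (n=0 is outside the asked range and is not counted): n = 1, 4, 5, 8, 9, 12, 13, 16, 17, 20, 21, 24, 25, 28, 29, 32, 33, 36, 37, 40, 41; that makes 21.

21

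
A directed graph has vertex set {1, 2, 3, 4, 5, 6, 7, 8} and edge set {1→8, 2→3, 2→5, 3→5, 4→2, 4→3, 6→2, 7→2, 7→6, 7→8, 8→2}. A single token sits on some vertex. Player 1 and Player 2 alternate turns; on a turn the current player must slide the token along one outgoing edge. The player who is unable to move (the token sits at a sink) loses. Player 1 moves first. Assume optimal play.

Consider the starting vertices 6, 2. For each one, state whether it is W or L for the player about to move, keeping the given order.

Use the standard recursion: the mover loses at a terminal position; elsewhere, the mover wins exactly when some move hands the opponent an L position.
Every edge goes from a vertex to one that appears earlier in the order 5, 3, 2, 8, 4, 1, 6, 7, so processing vertices in that order labels each vertex after all of its successors.
5: no outgoing edge → L
3: reaches L-position 5 → W
2: reaches L-position 5 → W
8: only reaches 2(W), which is W → L
4: only reaches 2(W), 3(W), all W → L
1: reaches L-position 8 → W
6: only reaches 2(W), which is W → L
7: reaches L-position 6 → W

6: L, 2: W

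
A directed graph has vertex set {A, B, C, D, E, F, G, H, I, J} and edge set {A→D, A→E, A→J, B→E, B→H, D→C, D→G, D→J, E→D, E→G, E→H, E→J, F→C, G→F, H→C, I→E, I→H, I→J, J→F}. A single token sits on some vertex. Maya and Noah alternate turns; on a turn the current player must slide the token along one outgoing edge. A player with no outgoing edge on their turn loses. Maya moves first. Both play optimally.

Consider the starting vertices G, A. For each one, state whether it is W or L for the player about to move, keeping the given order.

G: L, A: W

Positions with no move are L. A position that does have a move is losing for the player to move precisely when every available move leads to a winning position for the opponent. Fill in the labels:
Every edge goes from a vertex to one that appears earlier in the order C, F, H, G, J, D, E, I, A, B, so processing vertices in that order labels each vertex after all of its successors.
C: no outgoing edge → L
F: W (go to C, an L position)
H: W (go to C, an L position)
G: L (sole option F(W) is W)
J: L (sole option F(W) is W)
D: W (go to J, an L position)
E: W (go to J, an L position)
I: W (go to J, an L position)
A: W (go to J, an L position)
B: L (options E(W), H(W) are all W)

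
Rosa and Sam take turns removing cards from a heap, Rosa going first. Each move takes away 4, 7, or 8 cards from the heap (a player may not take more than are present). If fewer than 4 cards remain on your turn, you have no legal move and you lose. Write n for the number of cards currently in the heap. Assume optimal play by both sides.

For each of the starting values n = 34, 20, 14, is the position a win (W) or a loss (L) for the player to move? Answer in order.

34: W, 20: W, 14: L

Compute win/loss labels from the base case upward. A position with no move is L. Any other position is W if it can reach an L in one move, else L.
n=0: no move → L
n=1: no move → L
n=2: no move → L
n=3: no move → L
n=4: reaches L-position 0 → W
n=5: reaches L-position 1 → W
n=6: reaches L-position 2 → W
n=7: reaches L-position 3 → W
n=8: reaches L-position 1 → W
n=9: reaches L-position 2 → W
n=10: reaches L-position 3 → W
n=11: reaches L-position 3 → W
n=12: only reaches 8(W), 5(W), 4(W), all W → L
n=13: only reaches 9(W), 6(W), 5(W), all W → L
n=14: only reaches 10(W), 7(W), 6(W), all W → L
n=15: only reaches 11(W), 8(W), 7(W), all W → L
n=16: reaches L-position 12 → W
n=17: reaches L-position 13 → W
n=18: reaches L-position 14 → W
n=19: reaches L-position 15 → W
n=20: reaches L-position 13 → W
n=21: reaches L-position 14 → W
n=22: reaches L-position 15 → W
n=23: reaches L-position 15 → W
n=24: only reaches 20(W), 17(W), 16(W), all W → L
n=25: only reaches 21(W), 18(W), 17(W), all W → L
n=26: only reaches 22(W), 19(W), 18(W), all W → L
n=27: only reaches 23(W), 20(W), 19(W), all W → L
n=28: reaches L-position 24 → W
n=29: reaches L-position 25 → W
n=30: reaches L-position 26 → W
n=31: reaches L-position 27 → W
n=32: reaches L-position 25 → W
n=33: reaches L-position 26 → W
n=34: reaches L-position 27 → W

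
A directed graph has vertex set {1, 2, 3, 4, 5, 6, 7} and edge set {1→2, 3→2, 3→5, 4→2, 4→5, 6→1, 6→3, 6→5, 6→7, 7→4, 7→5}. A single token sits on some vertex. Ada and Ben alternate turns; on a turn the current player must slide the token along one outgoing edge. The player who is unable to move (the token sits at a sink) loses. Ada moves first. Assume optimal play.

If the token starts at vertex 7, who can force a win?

Positions with no move are L. A position that does have a move is losing for the player to move precisely when every available move leads to a winning position for the opponent. Fill in the labels:
Every edge goes from a vertex to one that appears earlier in the order 5, 2, 4, 3, 1, 7, 6, so processing vertices in that order labels each vertex after all of its successors.
5: no outgoing edge → L
2: no outgoing edge → L
4: →2(L), so W
3: →2(L), so W
1: →2(L), so W
7: →5(L), so W
6: →5(L), so W
From 7 Ada can move to 5, reaching an L position.

Ada wins.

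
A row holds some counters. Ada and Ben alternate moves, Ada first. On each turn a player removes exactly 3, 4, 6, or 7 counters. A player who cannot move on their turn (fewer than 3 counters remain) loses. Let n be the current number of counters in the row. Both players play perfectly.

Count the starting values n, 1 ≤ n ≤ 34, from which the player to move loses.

Label each position W (a win for the player to move) or L (a loss). A position with no legal move is L; any other position is W exactly when some move reaches an L, and L when every move reaches a W.
n=0: no move → L
n=1: no move → L
n=2: no move → L
n=3: can move to 0, which is L ⇒ W
n=4: can move to 1, which is L ⇒ W
n=5: can move to 2, which is L ⇒ W
n=6: can move to 2, which is L ⇒ W
n=7: can move to 1, which is L ⇒ W
n=8: can move to 2, which is L ⇒ W
n=9: can move to 2, which is L ⇒ W
n=10: moves to 7(W), 6(W), 4(W), 3(W); every one is W ⇒ L
n=11: moves to 8(W), 7(W), 5(W), 4(W); every one is W ⇒ L
n=12: moves to 9(W), 8(W), 6(W), 5(W); every one is W ⇒ L
n=13: can move to 10, which is L ⇒ W
n=14: can move to 11, which is L ⇒ W
n=15: can move to 12, which is L ⇒ W
n=16: can move to 12, which is L ⇒ W
n=17: can move to 11, which is L ⇒ W
n=18: can move to 12, which is L ⇒ W
n=19: can move to 12, which is L ⇒ W
n=20: moves to 17(W), 16(W), 14(W), 13(W); every one is W ⇒ L
n=21: moves to 18(W), 17(W), 15(W), 14(W); every one is W ⇒ L
n=22: moves to 19(W), 18(W), 16(W), 15(W); every one is W ⇒ L
n=23: can move to 20, which is L ⇒ W
n=24: can move to 21, which is L ⇒ W
n=25: can move to 22, which is L ⇒ W
n=26: can move to 22, which is L ⇒ W
n=27: can move to 21, which is L ⇒ W
n=28: can move to 22, which is L ⇒ W
n=29: can move to 22, which is L ⇒ W
n=30: moves to 27(W), 26(W), 24(W), 23(W); every one is W ⇒ L
n=31: moves to 28(W), 27(W), 25(W), 24(W); every one is W ⇒ L
n=32: moves to 29(W), 28(W), 26(W), 25(W); every one is W ⇒ L
n=33: can move to 30, which is L ⇒ W
n=34: can move to 31, which is L ⇒ W
L entries with 1 ≤ n ≤ 34 (n=0 is outside the asked range and is not counted): n = 1, 2, 10, 11, 12, 20, 21, 22, 30, 31, 32; that makes 11.

11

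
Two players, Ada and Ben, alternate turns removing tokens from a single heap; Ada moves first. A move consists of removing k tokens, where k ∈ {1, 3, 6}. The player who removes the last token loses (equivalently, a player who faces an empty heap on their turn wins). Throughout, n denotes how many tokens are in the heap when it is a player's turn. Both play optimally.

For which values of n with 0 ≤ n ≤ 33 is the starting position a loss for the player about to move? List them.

1, 3, 5, 10, 12, 14, 19, 21, 23, 28, 30, 32

Build the W/L table. Terminal = W. A non-terminal position is W if it has a move to some L; otherwise it is L.
n=0: no move; the opponent has just taken the last token and therefore loses → W
n=1: →0(W) only, which is W, so L
n=2: →1(L), so W
n=3: →2(W), 0(W) — all W, so L
n=4: →3(L), so W
n=5: →4(W), 2(W) — all W, so L
n=6: →5(L), so W
n=7: →1(L), so W
n=8: →5(L), so W
n=9: →3(L), so W
n=10: →9(W), 7(W), 4(W) — all W, so L
n=11: →10(L), so W
n=12: →11(W), 9(W), 6(W) — all W, so L
n=13: →12(L), so W
n=14: →13(W), 11(W), 8(W) — all W, so L
n=15: →14(L), so W
n=16: →10(L), so W
n=17: →14(L), so W
n=18: →12(L), so W
n=19: →18(W), 16(W), 13(W) — all W, so L
n=20: →19(L), so W
n=21: →20(W), 18(W), 15(W) — all W, so L
n=22: →21(L), so W
n=23: →22(W), 20(W), 17(W) — all W, so L
n=24: →23(L), so W
n=25: →19(L), so W
n=26: →23(L), so W
n=27: →21(L), so W
n=28: →27(W), 25(W), 22(W) — all W, so L
n=29: →28(L), so W
n=30: →29(W), 27(W), 24(W) — all W, so L
n=31: →30(L), so W
n=32: →31(W), 29(W), 26(W) — all W, so L
n=33: →32(L), so W
Reading off the rows marked L gives the requested list; there are 12 such values of n.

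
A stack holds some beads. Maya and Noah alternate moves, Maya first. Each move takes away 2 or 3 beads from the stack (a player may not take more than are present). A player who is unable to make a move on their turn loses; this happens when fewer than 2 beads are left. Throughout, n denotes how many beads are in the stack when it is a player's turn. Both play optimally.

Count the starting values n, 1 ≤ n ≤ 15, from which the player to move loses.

Build the W/L table. Terminal = L. A non-terminal position is W if it has a move to some L; otherwise it is L.
n=0: no move → L
n=1: no move → L
n=2: W (go to 0, an L position)
n=3: W (go to 1, an L position)
n=4: W (go to 1, an L position)
n=5: L (options 3(W), 2(W) are all W)
n=6: L (options 4(W), 3(W) are all W)
n=7: W (go to 5, an L position)
n=8: W (go to 6, an L position)
n=9: W (go to 6, an L position)
n=10: L (options 8(W), 7(W) are all W)
n=11: L (options 9(W), 8(W) are all W)
n=12: W (go to 10, an L position)
n=13: W (go to 11, an L position)
n=14: W (go to 11, an L position)
n=15: L (options 13(W), 12(W) are all W)
L entries with 1 ≤ n ≤ 15 (n=0 is outside the asked range and is not counted): n = 1, 5, 6, 10, 11, 15; that makes 6.

6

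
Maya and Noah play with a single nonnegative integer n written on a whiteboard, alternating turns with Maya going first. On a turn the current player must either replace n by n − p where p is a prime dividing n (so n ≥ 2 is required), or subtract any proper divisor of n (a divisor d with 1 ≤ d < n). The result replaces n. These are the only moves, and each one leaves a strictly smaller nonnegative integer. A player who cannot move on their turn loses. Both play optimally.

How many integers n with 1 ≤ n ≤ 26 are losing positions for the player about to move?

6

Work bottom-up. With no move the player to move loses. Otherwise the position is W if at least one move leads to an L position for the opponent, and L if every move leads to a W.
n=0: no move → L
n=1: no move → L
n=2: can move to 0, which is L ⇒ W
n=3: can move to 0, which is L ⇒ W
n=4: moves to 2(W), 3(W); every one is W ⇒ L
n=5: can move to 0, which is L ⇒ W
n=6: can move to 4, which is L ⇒ W
n=7: can move to 0, which is L ⇒ W
n=8: can move to 4, which is L ⇒ W
n=9: moves to 6(W), 8(W); every one is W ⇒ L
n=10: can move to 9, which is L ⇒ W
n=11: can move to 0, which is L ⇒ W
n=12: can move to 9, which is L ⇒ W
n=13: can move to 0, which is L ⇒ W
n=14: moves to 7(W), 12(W), 13(W); every one is W ⇒ L
n=15: can move to 14, which is L ⇒ W
n=16: can move to 14, which is L ⇒ W
n=17: can move to 0, which is L ⇒ W
n=18: can move to 9, which is L ⇒ W
n=19: can move to 0, which is L ⇒ W
n=20: moves to 10(W), 15(W), 16(W), 18(W), 19(W); every one is W ⇒ L
n=21: can move to 14, which is L ⇒ W
n=22: can move to 20, which is L ⇒ W
n=23: can move to 0, which is L ⇒ W
n=24: can move to 20, which is L ⇒ W
n=25: can move to 20, which is L ⇒ W
n=26: moves to 13(W), 24(W), 25(W); every one is W ⇒ L
L entries with 1 ≤ n ≤ 26 (n=0 is outside the asked range and is not counted): n = 1, 4, 9, 14, 20, 26; that makes 6.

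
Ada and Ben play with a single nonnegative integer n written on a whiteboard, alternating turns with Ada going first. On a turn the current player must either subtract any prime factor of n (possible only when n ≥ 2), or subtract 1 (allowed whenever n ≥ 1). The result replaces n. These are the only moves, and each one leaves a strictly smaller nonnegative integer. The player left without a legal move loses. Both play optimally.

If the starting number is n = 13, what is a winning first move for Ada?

Label each position W (a win for the player to move) or L (a loss). A position with no legal move is L; any other position is W exactly when some move reaches an L, and L when every move reaches a W.
n=0: no move → L
n=1: →0(L), so W
n=2: →0(L), so W
n=3: →0(L), so W
n=4: →2(W), 3(W) — all W, so L
n=5: →0(L), so W
n=6: →4(L), so W
n=7: →0(L), so W
n=8: →6(W), 7(W) — all W, so L
n=9: →8(L), so W
n=10: →8(L), so W
n=11: →0(L), so W
n=12: →9(W), 10(W), 11(W) — all W, so L
n=13: →0(L), so W
From 13, the L positions reachable in one move are: 0, 12. Any move reaching one of these is winning.

Move to 0.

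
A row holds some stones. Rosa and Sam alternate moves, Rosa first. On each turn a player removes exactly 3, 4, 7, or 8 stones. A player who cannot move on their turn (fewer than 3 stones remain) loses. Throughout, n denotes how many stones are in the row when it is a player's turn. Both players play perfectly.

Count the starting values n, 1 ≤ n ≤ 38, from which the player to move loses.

Compute win/loss labels from the base case upward. A position with no move is L. Any other position is W if it can reach an L in one move, else L.
n=0: no move → L
n=1: no move → L
n=2: no move → L
n=3: can move to 0, which is L ⇒ W
n=4: can move to 1, which is L ⇒ W
n=5: can move to 2, which is L ⇒ W
n=6: can move to 2, which is L ⇒ W
n=7: can move to 0, which is L ⇒ W
n=8: can move to 1, which is L ⇒ W
n=9: can move to 2, which is L ⇒ W
n=10: can move to 2, which is L ⇒ W
n=11: moves to 8(W), 7(W), 4(W), 3(W); every one is W ⇒ L
n=12: moves to 9(W), 8(W), 5(W), 4(W); every one is W ⇒ L
n=13: moves to 10(W), 9(W), 6(W), 5(W); every one is W ⇒ L
n=14: can move to 11, which is L ⇒ W
n=15: can move to 12, which is L ⇒ W
n=16: can move to 13, which is L ⇒ W
n=17: can move to 13, which is L ⇒ W
n=18: can move to 11, which is L ⇒ W
n=19: can move to 12, which is L ⇒ W
n=20: can move to 13, which is L ⇒ W
n=21: can move to 13, which is L ⇒ W
n=22: moves to 19(W), 18(W), 15(W), 14(W); every one is W ⇒ L
n=23: moves to 20(W), 19(W), 16(W), 15(W); every one is W ⇒ L
n=24: moves to 21(W), 20(W), 17(W), 16(W); every one is W ⇒ L
n=25: can move to 22, which is L ⇒ W
n=26: can move to 23, which is L ⇒ W
n=27: can move to 24, which is L ⇒ W
n=28: can move to 24, which is L ⇒ W
n=29: can move to 22, which is L ⇒ W
n=30: can move to 23, which is L ⇒ W
n=31: can move to 24, which is L ⇒ W
n=32: can move to 24, which is L ⇒ W
n=33: moves to 30(W), 29(W), 26(W), 25(W); every one is W ⇒ L
n=34: moves to 31(W), 30(W), 27(W), 26(W); every one is W ⇒ L
n=35: moves to 32(W), 31(W), 28(W), 27(W); every one is W ⇒ L
n=36: can move to 33, which is L ⇒ W
n=37: can move to 34, which is L ⇒ W
n=38: can move to 35, which is L ⇒ W
L entries with 1 ≤ n ≤ 38 (n=0 is outside the asked range and is not counted): n = 1, 2, 11, 12, 13, 22, 23, 24, 33, 34, 35; that makes 11.

11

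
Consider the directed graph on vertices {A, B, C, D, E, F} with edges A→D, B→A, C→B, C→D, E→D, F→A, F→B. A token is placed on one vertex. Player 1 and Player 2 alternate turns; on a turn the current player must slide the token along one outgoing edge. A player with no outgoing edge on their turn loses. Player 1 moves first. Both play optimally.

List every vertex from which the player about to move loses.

B, D

Work bottom-up. With no move the player to move loses. Otherwise the position is W if at least one move leads to an L position for the opponent, and L if every move leads to a W.
Every edge goes from a vertex to one that appears earlier in the order D, A, B, F, C, E, so processing vertices in that order labels each vertex after all of its successors.
D: no outgoing edge → L
A: →D(L), so W
B: →A(W) only, which is W, so L
F: →B(L), so W
C: →B(L), so W
E: →D(L), so W
The losing starting vertices are exactly the entries labelled L in this table (2 of them).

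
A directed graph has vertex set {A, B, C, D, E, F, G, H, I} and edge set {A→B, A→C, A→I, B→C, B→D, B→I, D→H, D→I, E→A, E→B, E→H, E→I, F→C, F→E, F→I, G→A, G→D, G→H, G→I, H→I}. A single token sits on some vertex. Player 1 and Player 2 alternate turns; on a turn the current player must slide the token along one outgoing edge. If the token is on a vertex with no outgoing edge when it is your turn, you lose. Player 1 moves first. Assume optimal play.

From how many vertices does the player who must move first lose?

2

Classify positions by backward induction: terminal positions (no move available) are L. From any other position, the mover wins iff some move reaches an L.
Every edge goes from a vertex to one that appears earlier in the order I, C, H, D, B, A, E, F, G, so processing vertices in that order labels each vertex after all of its successors.
I: no outgoing edge → L
C: no outgoing edge → L
H: reaches L-position I → W
D: reaches L-position I → W
B: reaches L-position C → W
A: reaches L-position C → W
E: reaches L-position I → W
F: reaches L-position C → W
G: reaches L-position I → W
The L vertices are C, I; that is 2 in all.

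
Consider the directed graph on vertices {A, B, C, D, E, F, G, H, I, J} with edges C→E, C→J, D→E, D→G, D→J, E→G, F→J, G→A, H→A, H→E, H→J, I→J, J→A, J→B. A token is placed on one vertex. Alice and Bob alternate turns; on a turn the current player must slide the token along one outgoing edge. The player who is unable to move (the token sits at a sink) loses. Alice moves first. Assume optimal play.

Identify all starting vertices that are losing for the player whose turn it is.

A, B, E, F, I

Build the W/L table. Terminal = L. A non-terminal position is W if it has a move to some L; otherwise it is L.
Every edge goes from a vertex to one that appears earlier in the order A, B, G, J, E, C, H, D, F, I, so processing vertices in that order labels each vertex after all of its successors.
A: no outgoing edge → L
B: no outgoing edge → L
G: W (go to A, an L position)
J: W (go to B, an L position)
E: L (sole option G(W) is W)
C: W (go to E, an L position)
H: W (go to E, an L position)
D: W (go to E, an L position)
F: L (sole option J(W) is W)
I: L (sole option J(W) is W)
Reading off the rows marked L gives the requested list; there are 5 such vertices.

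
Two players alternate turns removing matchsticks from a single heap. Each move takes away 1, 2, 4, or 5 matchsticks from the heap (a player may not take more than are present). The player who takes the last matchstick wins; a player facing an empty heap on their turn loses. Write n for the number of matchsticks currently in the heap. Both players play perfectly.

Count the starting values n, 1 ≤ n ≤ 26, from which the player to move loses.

Label each position W (a win for the player to move) or L (a loss). A position with no legal move is L; any other position is W exactly when some move reaches an L, and L when every move reaches a W.
n=0: no move → L
n=1: can move to 0, which is L ⇒ W
n=2: can move to 0, which is L ⇒ W
n=3: moves to 2(W), 1(W); every one is W ⇒ L
n=4: can move to 3, which is L ⇒ W
n=5: can move to 3, which is L ⇒ W
n=6: moves to 5(W), 4(W), 2(W), 1(W); every one is W ⇒ L
n=7: can move to 6, which is L ⇒ W
n=8: can move to 6, which is L ⇒ W
n=9: moves to 8(W), 7(W), 5(W), 4(W); every one is W ⇒ L
n=10: can move to 9, which is L ⇒ W
n=11: can move to 9, which is L ⇒ W
n=12: moves to 11(W), 10(W), 8(W), 7(W); every one is W ⇒ L
n=13: can move to 12, which is L ⇒ W
n=14: can move to 12, which is L ⇒ W
n=15: moves to 14(W), 13(W), 11(W), 10(W); every one is W ⇒ L
n=16: can move to 15, which is L ⇒ W
n=17: can move to 15, which is L ⇒ W
n=18: moves to 17(W), 16(W), 14(W), 13(W); every one is W ⇒ L
n=19: can move to 18, which is L ⇒ W
n=20: can move to 18, which is L ⇒ W
n=21: moves to 20(W), 19(W), 17(W), 16(W); every one is W ⇒ L
n=22: can move to 21, which is L ⇒ W
n=23: can move to 21, which is L ⇒ W
n=24: moves to 23(W), 22(W), 20(W), 19(W); every one is W ⇒ L
n=25: can move to 24, which is L ⇒ W
n=26: can move to 24, which is L ⇒ W
L entries with 1 ≤ n ≤ 26 (n=0 is outside the asked range and is not counted): n = 3, 6, 9, 12, 15, 18, 21, 24; that makes 8.

8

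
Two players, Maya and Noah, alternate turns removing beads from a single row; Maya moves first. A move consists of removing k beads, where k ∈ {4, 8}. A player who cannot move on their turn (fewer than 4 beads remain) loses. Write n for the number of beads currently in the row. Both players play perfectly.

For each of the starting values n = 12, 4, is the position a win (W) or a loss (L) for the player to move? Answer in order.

12: L, 4: W

Positions with no move are L. A position that does have a move is losing for the player to move precisely when every available move leads to a winning position for the opponent. Fill in the labels:
n=0: no move → L
n=1: no move → L
n=2: no move → L
n=3: no move → L
n=4: W (go to 0, an L position)
n=5: W (go to 1, an L position)
n=6: W (go to 2, an L position)
n=7: W (go to 3, an L position)
n=8: W (go to 0, an L position)
n=9: W (go to 1, an L position)
n=10: W (go to 2, an L position)
n=11: W (go to 3, an L position)
n=12: L (options 8(W), 4(W) are all W)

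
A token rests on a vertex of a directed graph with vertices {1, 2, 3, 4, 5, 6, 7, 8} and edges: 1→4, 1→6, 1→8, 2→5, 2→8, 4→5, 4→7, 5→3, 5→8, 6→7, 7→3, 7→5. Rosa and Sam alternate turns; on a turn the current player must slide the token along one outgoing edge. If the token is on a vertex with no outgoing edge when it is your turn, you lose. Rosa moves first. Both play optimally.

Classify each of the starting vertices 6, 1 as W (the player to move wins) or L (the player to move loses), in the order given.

6: L, 1: W

Compute win/loss labels from the base case upward. A position with no move is L. Any other position is W if it can reach an L in one move, else L.
Every edge goes from a vertex to one that appears earlier in the order 3, 8, 5, 7, 4, 2, 6, 1, so processing vertices in that order labels each vertex after all of its successors.
3: no outgoing edge → L
8: no outgoing edge → L
5: →8(L), so W
7: →3(L), so W
4: →7(W), 5(W) — all W, so L
2: →8(L), so W
6: →7(W) only, which is W, so L
1: →6(L), so W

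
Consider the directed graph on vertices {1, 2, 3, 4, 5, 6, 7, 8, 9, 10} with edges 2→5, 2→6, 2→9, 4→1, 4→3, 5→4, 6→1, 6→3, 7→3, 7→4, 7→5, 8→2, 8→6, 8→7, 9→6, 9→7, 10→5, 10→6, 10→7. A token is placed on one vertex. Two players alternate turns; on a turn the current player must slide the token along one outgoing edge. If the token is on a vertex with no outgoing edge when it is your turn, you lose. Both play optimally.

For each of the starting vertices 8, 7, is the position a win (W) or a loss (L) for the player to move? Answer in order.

8: L, 7: W

Work bottom-up. With no move the player to move loses. Otherwise the position is W if at least one move leads to an L position for the opponent, and L if every move leads to a W.
Every edge goes from a vertex to one that appears earlier in the order 3, 1, 4, 5, 6, 7, 9, 2, 8, 10, so processing vertices in that order labels each vertex after all of its successors.
3: no outgoing edge → L
1: no outgoing edge → L
4: reaches L-position 1 → W
5: only reaches 4(W), which is W → L
6: reaches L-position 1 → W
7: reaches L-position 5 → W
9: only reaches 7(W), 6(W), all W → L
2: reaches L-position 9 → W
8: only reaches 2(W), 7(W), 6(W), all W → L
10: reaches L-position 5 → W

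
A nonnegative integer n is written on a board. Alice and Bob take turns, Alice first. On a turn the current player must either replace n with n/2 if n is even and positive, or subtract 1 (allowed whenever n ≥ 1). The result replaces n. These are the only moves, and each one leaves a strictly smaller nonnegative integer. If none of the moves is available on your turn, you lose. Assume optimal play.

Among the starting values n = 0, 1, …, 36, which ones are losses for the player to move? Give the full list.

0, 2, 5, 7, 9, 11, 13, 15, 17, 19, 21, 23, 25, 27, 29, 31, 33, 35

Build the W/L table. Terminal = L. A non-terminal position is W if it has a move to some L; otherwise it is L.
n=0: no move → L
n=1: →0(L), so W
n=2: →1(W) only, which is W, so L
n=3: →2(L), so W
n=4: →2(L), so W
n=5: →4(W) only, which is W, so L
n=6: →5(L), so W
n=7: →6(W) only, which is W, so L
n=8: →7(L), so W
n=9: →8(W) only, which is W, so L
n=10: →5(L), so W
n=11: →10(W) only, which is W, so L
n=12: →11(L), so W
n=13: →12(W) only, which is W, so L
n=14: →7(L), so W
n=15: →14(W) only, which is W, so L
n=16: →15(L), so W
n=17: →16(W) only, which is W, so L
n=18: →9(L), so W
n=19: →18(W) only, which is W, so L
n=20: →19(L), so W
n=21: →20(W) only, which is W, so L
n=22: →11(L), so W
n=23: →22(W) only, which is W, so L
n=24: →23(L), so W
n=25: →24(W) only, which is W, so L
n=26: →13(L), so W
n=27: →26(W) only, which is W, so L
n=28: →27(L), so W
n=29: →28(W) only, which is W, so L
n=30: →15(L), so W
n=31: →30(W) only, which is W, so L
n=32: →31(L), so W
n=33: →32(W) only, which is W, so L
n=34: →17(L), so W
n=35: →34(W) only, which is W, so L
n=36: →35(L), so W
The losing starting values of n are exactly the entries labelled L in this table (18 of them).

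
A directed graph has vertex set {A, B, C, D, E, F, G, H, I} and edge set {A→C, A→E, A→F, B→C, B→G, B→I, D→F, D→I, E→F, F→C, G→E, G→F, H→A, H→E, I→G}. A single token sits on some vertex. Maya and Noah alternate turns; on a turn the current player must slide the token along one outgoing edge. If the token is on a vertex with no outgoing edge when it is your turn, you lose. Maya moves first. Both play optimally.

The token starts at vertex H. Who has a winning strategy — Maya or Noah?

Maya wins.

Use the standard recursion: the mover loses at a terminal position; elsewhere, the mover wins exactly when some move hands the opponent an L position.
Every edge goes from a vertex to one that appears earlier in the order C, F, E, G, A, H, I, B, D, so processing vertices in that order labels each vertex after all of its successors.
C: no outgoing edge → L
F: W (go to C, an L position)
E: L (sole option F(W) is W)
G: W (go to E, an L position)
A: W (go to E, an L position)
H: W (go to E, an L position)
I: L (sole option G(W) is W)
B: W (go to I, an L position)
D: W (go to I, an L position)
The starting position H is W: Maya should move to E, handing over an L position.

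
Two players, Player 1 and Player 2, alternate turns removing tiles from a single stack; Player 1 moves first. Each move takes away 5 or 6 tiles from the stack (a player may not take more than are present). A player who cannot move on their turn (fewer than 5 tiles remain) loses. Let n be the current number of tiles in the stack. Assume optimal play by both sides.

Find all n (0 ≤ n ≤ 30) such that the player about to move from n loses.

Build the W/L table. Terminal = L. A non-terminal position is W if it has a move to some L; otherwise it is L.
n=0: no move → L
n=1: no move → L
n=2: no move → L
n=3: no move → L
n=4: no move → L
n=5: →0(L), so W
n=6: →1(L), so W
n=7: →2(L), so W
n=8: →3(L), so W
n=9: →4(L), so W
n=10: →4(L), so W
n=11: →6(W), 5(W) — all W, so L
n=12: →7(W), 6(W) — all W, so L
n=13: →8(W), 7(W) — all W, so L
n=14: →9(W), 8(W) — all W, so L
n=15: →10(W), 9(W) — all W, so L
n=16: →11(L), so W
n=17: →12(L), so W
n=18: →13(L), so W
n=19: →14(L), so W
n=20: →15(L), so W
n=21: →15(L), so W
n=22: →17(W), 16(W) — all W, so L
n=23: →18(W), 17(W) — all W, so L
n=24: →19(W), 18(W) — all W, so L
n=25: →20(W), 19(W) — all W, so L
n=26: →21(W), 20(W) — all W, so L
n=27: →22(L), so W
n=28: →23(L), so W
n=29: →24(L), so W
n=30: →25(L), so W
The losing starting values of n are exactly the entries labelled L in this table (15 of them).

0, 1, 2, 3, 4, 11, 12, 13, 14, 15, 22, 23, 24, 25, 26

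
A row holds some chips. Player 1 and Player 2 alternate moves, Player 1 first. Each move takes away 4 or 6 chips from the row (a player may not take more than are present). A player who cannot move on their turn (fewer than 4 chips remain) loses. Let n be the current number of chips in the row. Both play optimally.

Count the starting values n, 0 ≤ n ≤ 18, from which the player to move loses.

Positions with no move are L. A position that does have a move is losing for the player to move precisely when every available move leads to a winning position for the opponent. Fill in the labels:
n=0: no move → L
n=1: no move → L
n=2: no move → L
n=3: no move → L
n=4: can move to 0, which is L ⇒ W
n=5: can move to 1, which is L ⇒ W
n=6: can move to 2, which is L ⇒ W
n=7: can move to 3, which is L ⇒ W
n=8: can move to 2, which is L ⇒ W
n=9: can move to 3, which is L ⇒ W
n=10: moves to 6(W), 4(W); every one is W ⇒ L
n=11: moves to 7(W), 5(W); every one is W ⇒ L
n=12: moves to 8(W), 6(W); every one is W ⇒ L
n=13: moves to 9(W), 7(W); every one is W ⇒ L
n=14: can move to 10, which is L ⇒ W
n=15: can move to 11, which is L ⇒ W
n=16: can move to 12, which is L ⇒ W
n=17: can move to 13, which is L ⇒ W
n=18: can move to 12, which is L ⇒ W
L entries with 0 ≤ n ≤ 18: n = 0, 1, 2, 3, 10, 11, 12, 13; that makes 8.

8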